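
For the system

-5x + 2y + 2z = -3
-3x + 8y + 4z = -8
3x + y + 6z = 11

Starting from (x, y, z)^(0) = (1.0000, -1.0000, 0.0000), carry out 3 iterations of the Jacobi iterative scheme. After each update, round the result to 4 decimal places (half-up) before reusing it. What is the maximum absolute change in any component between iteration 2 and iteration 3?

Iteration 1:
  x = (-3 - (2)·-1.0000 - (2)·0.0000) / (-5) = 0.2000
  y = (-8 - (-3)·1.0000 - (4)·0.0000) / (8) = -0.6250
  z = (11 - (3)·1.0000 - (1)·-1.0000) / (6) = 1.5000
Iteration 2:
  x = (-3 - (2)·-0.6250 - (2)·1.5000) / (-5) = 0.9500
  y = (-8 - (-3)·0.2000 - (4)·1.5000) / (8) = -1.6750
  z = (11 - (3)·0.2000 - (1)·-0.6250) / (6) = 1.8375
Iteration 3:
  x = (-3 - (2)·-1.6750 - (2)·1.8375) / (-5) = 0.6650
  y = (-8 - (-3)·0.9500 - (4)·1.8375) / (8) = -1.5625
  z = (11 - (3)·0.9500 - (1)·-1.6750) / (6) = 1.6375
Change: (-0.2850, 0.1125, -0.2000) → max |·| = 0.2850

0.2850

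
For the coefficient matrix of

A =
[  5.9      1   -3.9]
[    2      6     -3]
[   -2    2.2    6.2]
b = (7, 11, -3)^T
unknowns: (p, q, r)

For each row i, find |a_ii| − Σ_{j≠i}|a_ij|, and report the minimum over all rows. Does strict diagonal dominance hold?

1

row 1: |5.9| − (1+3.9) = 1
row 2: |6| − (2+3) = 1
row 3: |6.2| − (2+2.2) = 2
minimum over rows = 1 → strictly diagonally dominant (convergence guaranteed)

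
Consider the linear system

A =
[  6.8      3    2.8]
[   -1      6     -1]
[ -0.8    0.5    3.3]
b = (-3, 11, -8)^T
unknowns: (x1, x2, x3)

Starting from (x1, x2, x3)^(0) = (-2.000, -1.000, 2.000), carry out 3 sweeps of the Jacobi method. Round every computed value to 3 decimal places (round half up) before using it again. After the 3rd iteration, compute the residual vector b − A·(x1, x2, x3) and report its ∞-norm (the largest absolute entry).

Iteration 1:
  x1 = (-3 - (3)·-1.000 - (2.8)·2.000) / (6.8) = -0.824
  x2 = (11 - (-1)·-2.000 - (-1)·2.000) / (6) = 1.833
  x3 = (-8 - (-0.8)·-2.000 - (0.5)·-1.000) / (3.3) = -2.758
Iteration 2:
  x1 = (-3 - (3)·1.833 - (2.8)·-2.758) / (6.8) = -0.114
  x2 = (11 - (-1)·-0.824 - (-1)·-2.758) / (6) = 1.236
  x3 = (-8 - (-0.8)·-0.824 - (0.5)·1.833) / (3.3) = -2.902
Iteration 3:
  x1 = (-3 - (3)·1.236 - (2.8)·-2.902) / (6.8) = 0.208
  x2 = (11 - (-1)·-0.114 - (-1)·-2.902) / (6) = 1.331
  x3 = (-8 - (-0.8)·-0.114 - (0.5)·1.236) / (3.3) = -2.639
Residual b − A·x = (-1.018, 0.583, 0.210); ∞-norm = 1.018

1.018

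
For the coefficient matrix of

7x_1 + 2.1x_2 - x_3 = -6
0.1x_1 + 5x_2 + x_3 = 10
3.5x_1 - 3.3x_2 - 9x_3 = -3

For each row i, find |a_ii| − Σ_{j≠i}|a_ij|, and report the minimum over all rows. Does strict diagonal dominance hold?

row 1: |7| − (2.1+1) = 3.9
row 2: |5| − (0.1+1) = 3.9
row 3: |-9| − (3.5+3.3) = 2.2
minimum over rows = 2.2 → strictly diagonally dominant (convergence guaranteed)

2.2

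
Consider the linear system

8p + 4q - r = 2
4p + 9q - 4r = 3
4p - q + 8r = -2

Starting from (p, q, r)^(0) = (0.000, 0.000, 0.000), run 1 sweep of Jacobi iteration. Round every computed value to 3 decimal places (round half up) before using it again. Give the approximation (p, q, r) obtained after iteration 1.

Iteration 1:
  p = (2 - (4)·0.000 - (-1)·0.000) / (8) = 0.250
  q = (3 - (4)·0.000 - (-4)·0.000) / (9) = 0.333
  r = (-2 - (4)·0.000 - (-1)·0.000) / (8) = -0.250

(0.250, 0.333, -0.250)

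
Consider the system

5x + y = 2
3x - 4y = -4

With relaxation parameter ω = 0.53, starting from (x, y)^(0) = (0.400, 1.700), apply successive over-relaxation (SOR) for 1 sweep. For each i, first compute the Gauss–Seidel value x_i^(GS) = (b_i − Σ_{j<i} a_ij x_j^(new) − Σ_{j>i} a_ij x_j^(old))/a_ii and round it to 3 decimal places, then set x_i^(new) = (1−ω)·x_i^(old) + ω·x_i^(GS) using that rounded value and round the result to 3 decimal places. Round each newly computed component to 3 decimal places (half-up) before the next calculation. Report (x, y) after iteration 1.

(0.220, 1.416)

Iteration 1:
  x: GS value = (2 - (1)·1.700) / (5) = 0.060;  x ← (1−ω)·0.400 + ω·0.060 = 0.220
  y: GS value = (-4 - (3)·0.220) / (-4) = 1.165;  y ← (1−ω)·1.700 + ω·1.165 = 1.416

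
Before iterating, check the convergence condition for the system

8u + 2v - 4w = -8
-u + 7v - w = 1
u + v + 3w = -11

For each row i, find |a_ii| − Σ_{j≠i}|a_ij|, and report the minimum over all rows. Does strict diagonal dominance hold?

1

row 1: |8| − (2+4) = 2
row 2: |7| − (1+1) = 5
row 3: |3| − (1+1) = 1
minimum over rows = 1 → strictly diagonally dominant (convergence guaranteed)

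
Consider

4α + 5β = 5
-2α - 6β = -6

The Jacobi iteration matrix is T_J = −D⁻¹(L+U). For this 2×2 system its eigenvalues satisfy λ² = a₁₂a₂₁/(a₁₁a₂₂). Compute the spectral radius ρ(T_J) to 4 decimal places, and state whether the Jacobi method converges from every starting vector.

0.6455

a₁₂a₂₁/(a₁₁a₂₂) = (5)·(-2) / ((4)·(-6)) = 0.416667
ρ = √|0.416667| = √0.416667 = 0.6455
ρ < 1, so Jacobi converges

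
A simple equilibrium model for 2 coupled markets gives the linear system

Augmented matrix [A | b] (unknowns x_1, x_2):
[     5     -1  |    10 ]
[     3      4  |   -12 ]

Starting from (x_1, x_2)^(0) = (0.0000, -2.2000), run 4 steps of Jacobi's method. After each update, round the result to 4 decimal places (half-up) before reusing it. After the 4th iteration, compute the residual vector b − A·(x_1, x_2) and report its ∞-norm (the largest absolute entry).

0.1755

Iteration 1:
  x_1 = (10 - (-1)·-2.2000) / (5) = 1.5600
  x_2 = (-12 - (3)·0.0000) / (4) = -3.0000
Iteration 2:
  x_1 = (10 - (-1)·-3.0000) / (5) = 1.4000
  x_2 = (-12 - (3)·1.5600) / (4) = -4.1700
Iteration 3:
  x_1 = (10 - (-1)·-4.1700) / (5) = 1.1660
  x_2 = (-12 - (3)·1.4000) / (4) = -4.0500
Iteration 4:
  x_1 = (10 - (-1)·-4.0500) / (5) = 1.1900
  x_2 = (-12 - (3)·1.1660) / (4) = -3.8745
Residual b − A·x = (0.1755, -0.0720); ∞-norm = 0.1755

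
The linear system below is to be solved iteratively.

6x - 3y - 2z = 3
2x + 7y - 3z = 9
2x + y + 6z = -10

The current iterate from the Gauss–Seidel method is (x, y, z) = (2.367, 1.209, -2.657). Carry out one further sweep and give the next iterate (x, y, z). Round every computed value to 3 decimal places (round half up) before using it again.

One sweep:
  x = (3 - (-3)·1.209 - (-2)·-2.657) / (6) = 0.219
  y = (9 - (2)·0.219 - (-3)·-2.657) / (7) = 0.084
  z = (-10 - (2)·0.219 - (1)·0.084) / (6) = -1.754

(0.219, 0.084, -1.754)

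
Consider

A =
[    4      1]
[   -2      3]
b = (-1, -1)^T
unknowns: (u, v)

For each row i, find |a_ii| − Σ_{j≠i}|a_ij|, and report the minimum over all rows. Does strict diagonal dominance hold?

1

row 1: |4| − (1) = 3
row 2: |3| − (2) = 1
minimum over rows = 1 → strictly diagonally dominant (convergence guaranteed)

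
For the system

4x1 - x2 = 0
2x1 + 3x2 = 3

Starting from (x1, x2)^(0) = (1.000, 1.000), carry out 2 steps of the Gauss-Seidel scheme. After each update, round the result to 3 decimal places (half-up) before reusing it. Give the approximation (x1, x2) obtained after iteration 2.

Iteration 1:
  x1 = (0 - (-1)·1.000) / (4) = 0.250
  x2 = (3 - (2)·0.250) / (3) = 0.833
Iteration 2:
  x1 = (0 - (-1)·0.833) / (4) = 0.208
  x2 = (3 - (2)·0.208) / (3) = 0.861

(0.208, 0.861)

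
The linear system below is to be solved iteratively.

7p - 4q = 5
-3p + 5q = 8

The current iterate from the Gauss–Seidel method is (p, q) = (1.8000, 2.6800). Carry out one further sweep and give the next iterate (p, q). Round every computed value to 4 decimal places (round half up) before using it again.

(2.2457, 2.9474)

One sweep:
  p = (5 - (-4)·2.6800) / (7) = 2.2457
  q = (8 - (-3)·2.2457) / (5) = 2.9474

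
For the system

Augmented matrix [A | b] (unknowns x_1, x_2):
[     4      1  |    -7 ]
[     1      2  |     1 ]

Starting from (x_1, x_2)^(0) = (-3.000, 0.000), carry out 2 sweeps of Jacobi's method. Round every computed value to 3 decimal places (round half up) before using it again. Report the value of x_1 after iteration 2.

-2.250

Iteration 1:
  x_1 = (-7 - (1)·0.000) / (4) = -1.750
  x_2 = (1 - (1)·-3.000) / (2) = 2.000
Iteration 2:
  x_1 = (-7 - (1)·2.000) / (4) = -2.250
  x_2 = (1 - (1)·-1.750) / (2) = 1.375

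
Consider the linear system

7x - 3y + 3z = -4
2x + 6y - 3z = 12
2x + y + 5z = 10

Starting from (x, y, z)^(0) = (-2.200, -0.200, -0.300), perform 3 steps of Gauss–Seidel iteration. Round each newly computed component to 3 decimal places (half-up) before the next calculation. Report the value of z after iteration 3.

1.421

Iteration 1:
  x = (-4 - (-3)·-0.200 - (3)·-0.300) / (7) = -0.529
  y = (12 - (2)·-0.529 - (-3)·-0.300) / (6) = 2.026
  z = (10 - (2)·-0.529 - (1)·2.026) / (5) = 1.806
Iteration 2:
  x = (-4 - (-3)·2.026 - (3)·1.806) / (7) = -0.477
  y = (12 - (2)·-0.477 - (-3)·1.806) / (6) = 3.062
  z = (10 - (2)·-0.477 - (1)·3.062) / (5) = 1.578
Iteration 3:
  x = (-4 - (-3)·3.062 - (3)·1.578) / (7) = 0.065
  y = (12 - (2)·0.065 - (-3)·1.578) / (6) = 2.767
  z = (10 - (2)·0.065 - (1)·2.767) / (5) = 1.421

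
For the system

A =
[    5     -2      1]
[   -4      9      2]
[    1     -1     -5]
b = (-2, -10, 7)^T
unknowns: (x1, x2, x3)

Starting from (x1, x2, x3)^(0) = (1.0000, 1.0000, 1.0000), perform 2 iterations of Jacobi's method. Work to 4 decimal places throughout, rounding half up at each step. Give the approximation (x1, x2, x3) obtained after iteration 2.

(-0.4756, -0.8889, -1.2622)

Iteration 1:
  x1 = (-2 - (-2)·1.0000 - (1)·1.0000) / (5) = -0.2000
  x2 = (-10 - (-4)·1.0000 - (2)·1.0000) / (9) = -0.8889
  x3 = (7 - (1)·1.0000 - (-1)·1.0000) / (-5) = -1.4000
Iteration 2:
  x1 = (-2 - (-2)·-0.8889 - (1)·-1.4000) / (5) = -0.4756
  x2 = (-10 - (-4)·-0.2000 - (2)·-1.4000) / (9) = -0.8889
  x3 = (7 - (1)·-0.2000 - (-1)·-0.8889) / (-5) = -1.2622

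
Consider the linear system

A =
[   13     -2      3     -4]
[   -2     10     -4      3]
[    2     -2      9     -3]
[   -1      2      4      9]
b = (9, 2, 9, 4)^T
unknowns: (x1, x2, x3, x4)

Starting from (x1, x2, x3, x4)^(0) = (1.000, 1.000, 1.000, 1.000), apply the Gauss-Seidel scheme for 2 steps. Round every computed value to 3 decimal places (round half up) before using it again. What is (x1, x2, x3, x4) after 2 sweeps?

Iteration 1:
  x1 = (9 - (-2)·1.000 - (3)·1.000 - (-4)·1.000) / (13) = 0.923
  x2 = (2 - (-2)·0.923 - (-4)·1.000 - (3)·1.000) / (10) = 0.485
  x3 = (9 - (2)·0.923 - (-2)·0.485 - (-3)·1.000) / (9) = 1.236
  x4 = (4 - (-1)·0.923 - (2)·0.485 - (4)·1.236) / (9) = -0.110
Iteration 2:
  x1 = (9 - (-2)·0.485 - (3)·1.236 - (-4)·-0.110) / (13) = 0.448
  x2 = (2 - (-2)·0.448 - (-4)·1.236 - (3)·-0.110) / (10) = 0.817
  x3 = (9 - (2)·0.448 - (-2)·0.817 - (-3)·-0.110) / (9) = 1.045
  x4 = (4 - (-1)·0.448 - (2)·0.817 - (4)·1.045) / (9) = -0.152

(0.448, 0.817, 1.045, -0.152)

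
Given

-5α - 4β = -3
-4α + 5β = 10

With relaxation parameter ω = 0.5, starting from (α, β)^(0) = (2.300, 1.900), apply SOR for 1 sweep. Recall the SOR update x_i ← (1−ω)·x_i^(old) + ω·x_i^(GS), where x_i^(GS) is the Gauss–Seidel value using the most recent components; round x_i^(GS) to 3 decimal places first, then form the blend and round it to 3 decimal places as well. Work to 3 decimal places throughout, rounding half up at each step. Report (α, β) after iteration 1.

(0.690, 2.226)

Iteration 1:
  α: GS value = (-3 - (-4)·1.900) / (-5) = -0.920;  α ← (1−ω)·2.300 + ω·-0.920 = 0.690
  β: GS value = (10 - (-4)·0.690) / (5) = 2.552;  β ← (1−ω)·1.900 + ω·2.552 = 2.226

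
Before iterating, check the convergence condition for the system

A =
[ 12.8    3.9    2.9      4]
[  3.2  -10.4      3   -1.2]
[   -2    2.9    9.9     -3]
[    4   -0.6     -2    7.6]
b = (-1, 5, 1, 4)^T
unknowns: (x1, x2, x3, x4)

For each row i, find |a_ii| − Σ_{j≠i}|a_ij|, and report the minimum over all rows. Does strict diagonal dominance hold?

1

row 1: |12.8| − (3.9+2.9+4) = 2
row 2: |-10.4| − (3.2+3+1.2) = 3
row 3: |9.9| − (2+2.9+3) = 2
row 4: |7.6| − (4+0.6+2) = 1
minimum over rows = 1 → strictly diagonally dominant (convergence guaranteed)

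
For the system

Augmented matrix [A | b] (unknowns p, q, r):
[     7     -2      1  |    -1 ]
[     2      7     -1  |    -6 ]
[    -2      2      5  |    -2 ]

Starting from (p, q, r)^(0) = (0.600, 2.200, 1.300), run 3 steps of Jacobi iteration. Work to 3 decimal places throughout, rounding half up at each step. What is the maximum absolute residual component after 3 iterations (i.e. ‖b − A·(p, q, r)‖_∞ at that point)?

Iteration 1:
  p = (-1 - (-2)·2.200 - (1)·1.300) / (7) = 0.300
  q = (-6 - (2)·0.600 - (-1)·1.300) / (7) = -0.843
  r = (-2 - (-2)·0.600 - (2)·2.200) / (5) = -1.040
Iteration 2:
  p = (-1 - (-2)·-0.843 - (1)·-1.040) / (7) = -0.235
  q = (-6 - (2)·0.300 - (-1)·-1.040) / (7) = -1.091
  r = (-2 - (-2)·0.300 - (2)·-0.843) / (5) = 0.057
Iteration 3:
  p = (-1 - (-2)·-1.091 - (1)·0.057) / (7) = -0.463
  q = (-6 - (2)·-0.235 - (-1)·0.057) / (7) = -0.782
  r = (-2 - (-2)·-0.235 - (2)·-1.091) / (5) = -0.058
Residual b − A·x = (0.735, 0.342, -1.072); ∞-norm = 1.072

1.072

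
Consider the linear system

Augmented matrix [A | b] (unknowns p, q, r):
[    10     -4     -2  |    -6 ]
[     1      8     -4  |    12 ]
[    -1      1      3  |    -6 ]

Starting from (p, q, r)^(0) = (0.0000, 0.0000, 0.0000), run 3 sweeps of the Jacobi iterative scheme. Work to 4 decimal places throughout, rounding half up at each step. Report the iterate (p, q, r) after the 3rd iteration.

(-0.9100, 0.2000, -2.3250)

Iteration 1:
  p = (-6 - (-4)·0.0000 - (-2)·0.0000) / (10) = -0.6000
  q = (12 - (1)·0.0000 - (-4)·0.0000) / (8) = 1.5000
  r = (-6 - (-1)·0.0000 - (1)·0.0000) / (3) = -2.0000
Iteration 2:
  p = (-6 - (-4)·1.5000 - (-2)·-2.0000) / (10) = -0.4000
  q = (12 - (1)·-0.6000 - (-4)·-2.0000) / (8) = 0.5750
  r = (-6 - (-1)·-0.6000 - (1)·1.5000) / (3) = -2.7000
Iteration 3:
  p = (-6 - (-4)·0.5750 - (-2)·-2.7000) / (10) = -0.9100
  q = (12 - (1)·-0.4000 - (-4)·-2.7000) / (8) = 0.2000
  r = (-6 - (-1)·-0.4000 - (1)·0.5750) / (3) = -2.3250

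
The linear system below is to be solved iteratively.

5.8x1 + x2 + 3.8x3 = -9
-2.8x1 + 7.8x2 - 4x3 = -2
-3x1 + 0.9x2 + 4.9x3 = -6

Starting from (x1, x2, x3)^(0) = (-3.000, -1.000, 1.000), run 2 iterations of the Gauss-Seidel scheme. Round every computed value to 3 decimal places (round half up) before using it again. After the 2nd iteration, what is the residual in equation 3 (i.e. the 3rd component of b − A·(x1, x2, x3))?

Iteration 1:
  x1 = (-9 - (1)·-1.000 - (3.8)·1.000) / (5.8) = -2.034
  x2 = (-2 - (-2.8)·-2.034 - (-4)·1.000) / (7.8) = -0.474
  x3 = (-6 - (-3)·-2.034 - (0.9)·-0.474) / (4.9) = -2.383
Iteration 2:
  x1 = (-9 - (1)·-0.474 - (3.8)·-2.383) / (5.8) = 0.091
  x2 = (-2 - (-2.8)·0.091 - (-4)·-2.383) / (7.8) = -1.446
  x3 = (-6 - (-3)·0.091 - (0.9)·-1.446) / (4.9) = -0.903
Residual b − A·x = (-4.650, 5.922, -0.001)

-0.001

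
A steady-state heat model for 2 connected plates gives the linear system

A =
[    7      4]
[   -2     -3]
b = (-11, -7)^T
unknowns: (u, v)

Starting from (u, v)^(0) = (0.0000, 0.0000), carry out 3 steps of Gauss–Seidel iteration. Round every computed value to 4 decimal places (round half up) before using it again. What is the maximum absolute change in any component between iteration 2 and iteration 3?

Iteration 1:
  u = (-11 - (4)·0.0000) / (7) = -1.5714
  v = (-7 - (-2)·-1.5714) / (-3) = 3.3809
Iteration 2:
  u = (-11 - (4)·3.3809) / (7) = -3.5034
  v = (-7 - (-2)·-3.5034) / (-3) = 4.6689
Iteration 3:
  u = (-11 - (4)·4.6689) / (7) = -4.2394
  v = (-7 - (-2)·-4.2394) / (-3) = 5.1596
Change: (-0.7360, 0.4907) → max |·| = 0.7360

0.7360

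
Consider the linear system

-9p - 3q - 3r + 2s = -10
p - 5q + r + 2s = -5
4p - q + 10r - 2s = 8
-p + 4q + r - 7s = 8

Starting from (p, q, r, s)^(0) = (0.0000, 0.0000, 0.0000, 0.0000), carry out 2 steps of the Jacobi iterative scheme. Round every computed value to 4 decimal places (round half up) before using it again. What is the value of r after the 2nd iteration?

Iteration 1:
  p = (-10 - (-3)·0.0000 - (-3)·0.0000 - (2)·0.0000) / (-9) = 1.1111
  q = (-5 - (1)·0.0000 - (1)·0.0000 - (2)·0.0000) / (-5) = 1.0000
  r = (8 - (4)·0.0000 - (-1)·0.0000 - (-2)·0.0000) / (10) = 0.8000
  s = (8 - (-1)·0.0000 - (4)·0.0000 - (1)·0.0000) / (-7) = -1.1429
Iteration 2:
  p = (-10 - (-3)·1.0000 - (-3)·0.8000 - (2)·-1.1429) / (-9) = 0.2571
  q = (-5 - (1)·1.1111 - (1)·0.8000 - (2)·-1.1429) / (-5) = 0.9251
  r = (8 - (4)·1.1111 - (-1)·1.0000 - (-2)·-1.1429) / (10) = 0.2270
  s = (8 - (-1)·1.1111 - (4)·1.0000 - (1)·0.8000) / (-7) = -0.6159

0.2270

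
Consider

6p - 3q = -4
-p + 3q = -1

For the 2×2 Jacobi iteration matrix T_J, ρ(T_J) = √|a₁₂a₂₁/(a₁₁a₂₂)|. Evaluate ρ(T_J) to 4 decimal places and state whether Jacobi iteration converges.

a₁₂a₂₁/(a₁₁a₂₂) = (-3)·(-1) / ((6)·(3)) = 0.166667
ρ = √|0.166667| = √0.166667 = 0.4082
ρ < 1, so Jacobi converges

0.4082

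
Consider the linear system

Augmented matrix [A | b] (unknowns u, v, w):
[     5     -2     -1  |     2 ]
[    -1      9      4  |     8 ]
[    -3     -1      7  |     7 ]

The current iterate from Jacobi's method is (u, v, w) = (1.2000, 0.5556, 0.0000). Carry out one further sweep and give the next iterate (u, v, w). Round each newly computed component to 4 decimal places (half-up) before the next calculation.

(0.6222, 1.0222, 1.5937)

One sweep:
  u = (2 - (-2)·0.5556 - (-1)·0.0000) / (5) = 0.6222
  v = (8 - (-1)·1.2000 - (4)·0.0000) / (9) = 1.0222
  w = (7 - (-3)·1.2000 - (-1)·0.5556) / (7) = 1.5937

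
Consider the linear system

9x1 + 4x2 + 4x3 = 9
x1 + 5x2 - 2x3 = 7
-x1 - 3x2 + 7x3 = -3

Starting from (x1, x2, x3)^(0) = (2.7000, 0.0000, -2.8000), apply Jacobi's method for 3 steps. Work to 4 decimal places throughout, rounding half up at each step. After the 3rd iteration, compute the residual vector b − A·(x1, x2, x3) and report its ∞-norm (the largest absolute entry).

Iteration 1:
  x1 = (9 - (4)·0.0000 - (4)·-2.8000) / (9) = 2.2444
  x2 = (7 - (1)·2.7000 - (-2)·-2.8000) / (5) = -0.2600
  x3 = (-3 - (-1)·2.7000 - (-3)·0.0000) / (7) = -0.0429
Iteration 2:
  x1 = (9 - (4)·-0.2600 - (4)·-0.0429) / (9) = 1.1346
  x2 = (7 - (1)·2.2444 - (-2)·-0.0429) / (5) = 0.9340
  x3 = (-3 - (-1)·2.2444 - (-3)·-0.2600) / (7) = -0.2194
Iteration 3:
  x1 = (9 - (4)·0.9340 - (4)·-0.2194) / (9) = 0.6824
  x2 = (7 - (1)·1.1346 - (-2)·-0.2194) / (5) = 1.0853
  x3 = (-3 - (-1)·1.1346 - (-3)·0.9340) / (7) = 0.1338
Residual b − A·x = (-2.0180, 1.1587, 0.0017); ∞-norm = 2.0180

2.0180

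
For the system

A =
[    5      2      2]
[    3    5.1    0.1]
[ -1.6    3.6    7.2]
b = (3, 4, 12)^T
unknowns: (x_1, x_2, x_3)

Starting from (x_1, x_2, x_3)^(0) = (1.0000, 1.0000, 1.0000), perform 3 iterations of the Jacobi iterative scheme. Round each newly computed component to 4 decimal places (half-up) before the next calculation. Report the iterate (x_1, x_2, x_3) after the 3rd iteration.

(-0.3635, 0.7696, 1.2235)

Iteration 1:
  x_1 = (3 - (2)·1.0000 - (2)·1.0000) / (5) = -0.2000
  x_2 = (4 - (3)·1.0000 - (0.1)·1.0000) / (5.1) = 0.1765
  x_3 = (12 - (-1.6)·1.0000 - (3.6)·1.0000) / (7.2) = 1.3889
Iteration 2:
  x_1 = (3 - (2)·0.1765 - (2)·1.3889) / (5) = -0.0262
  x_2 = (4 - (3)·-0.2000 - (0.1)·1.3889) / (5.1) = 0.8747
  x_3 = (12 - (-1.6)·-0.2000 - (3.6)·0.1765) / (7.2) = 1.5340
Iteration 3:
  x_1 = (3 - (2)·0.8747 - (2)·1.5340) / (5) = -0.3635
  x_2 = (4 - (3)·-0.0262 - (0.1)·1.5340) / (5.1) = 0.7696
  x_3 = (12 - (-1.6)·-0.0262 - (3.6)·0.8747) / (7.2) = 1.2235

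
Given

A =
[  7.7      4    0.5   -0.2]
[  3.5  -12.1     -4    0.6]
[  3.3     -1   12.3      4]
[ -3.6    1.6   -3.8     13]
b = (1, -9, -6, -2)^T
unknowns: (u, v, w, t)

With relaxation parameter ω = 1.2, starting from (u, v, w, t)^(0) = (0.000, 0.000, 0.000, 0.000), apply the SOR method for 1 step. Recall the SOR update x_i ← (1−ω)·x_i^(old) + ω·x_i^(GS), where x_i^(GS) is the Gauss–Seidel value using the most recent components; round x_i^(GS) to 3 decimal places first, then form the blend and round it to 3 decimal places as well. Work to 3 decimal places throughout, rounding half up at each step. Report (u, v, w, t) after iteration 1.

Iteration 1:
  u: GS value = (1 - (4)·0.000 - (0.5)·0.000 - (-0.2)·0.000) / (7.7) = 0.130;  u ← (1−ω)·0.000 + ω·0.130 = 0.156
  v: GS value = (-9 - (3.5)·0.156 - (-4)·0.000 - (0.6)·0.000) / (-12.1) = 0.789;  v ← (1−ω)·0.000 + ω·0.789 = 0.947
  w: GS value = (-6 - (3.3)·0.156 - (-1)·0.947 - (4)·0.000) / (12.3) = -0.453;  w ← (1−ω)·0.000 + ω·-0.453 = -0.544
  t: GS value = (-2 - (-3.6)·0.156 - (1.6)·0.947 - (-3.8)·-0.544) / (13) = -0.386;  t ← (1−ω)·0.000 + ω·-0.386 = -0.463

(0.156, 0.947, -0.544, -0.463)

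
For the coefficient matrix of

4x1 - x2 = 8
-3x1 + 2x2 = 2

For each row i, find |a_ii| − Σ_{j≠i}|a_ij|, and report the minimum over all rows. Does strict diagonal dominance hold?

row 1: |4| − (1) = 3
row 2: |2| − (3) = -1
minimum over rows = -1 → not strictly diagonally dominant

-1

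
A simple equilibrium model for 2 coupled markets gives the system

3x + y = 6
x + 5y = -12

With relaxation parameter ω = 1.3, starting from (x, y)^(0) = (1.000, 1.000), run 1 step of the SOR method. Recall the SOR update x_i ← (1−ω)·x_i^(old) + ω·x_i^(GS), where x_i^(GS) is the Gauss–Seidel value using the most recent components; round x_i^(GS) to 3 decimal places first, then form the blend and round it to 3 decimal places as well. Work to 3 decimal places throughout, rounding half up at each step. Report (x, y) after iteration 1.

(1.867, -3.905)

Iteration 1:
  x: GS value = (6 - (1)·1.000) / (3) = 1.667;  x ← (1−ω)·1.000 + ω·1.667 = 1.867
  y: GS value = (-12 - (1)·1.867) / (5) = -2.773;  y ← (1−ω)·1.000 + ω·-2.773 = -3.905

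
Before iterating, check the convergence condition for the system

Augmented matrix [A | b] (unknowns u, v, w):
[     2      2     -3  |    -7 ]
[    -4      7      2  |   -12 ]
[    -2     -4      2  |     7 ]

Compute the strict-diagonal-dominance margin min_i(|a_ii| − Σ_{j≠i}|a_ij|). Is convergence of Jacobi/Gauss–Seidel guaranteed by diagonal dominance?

-4

row 1: |2| − (2+3) = -3
row 2: |7| − (4+2) = 1
row 3: |2| − (2+4) = -4
minimum over rows = -4 → not strictly diagonally dominant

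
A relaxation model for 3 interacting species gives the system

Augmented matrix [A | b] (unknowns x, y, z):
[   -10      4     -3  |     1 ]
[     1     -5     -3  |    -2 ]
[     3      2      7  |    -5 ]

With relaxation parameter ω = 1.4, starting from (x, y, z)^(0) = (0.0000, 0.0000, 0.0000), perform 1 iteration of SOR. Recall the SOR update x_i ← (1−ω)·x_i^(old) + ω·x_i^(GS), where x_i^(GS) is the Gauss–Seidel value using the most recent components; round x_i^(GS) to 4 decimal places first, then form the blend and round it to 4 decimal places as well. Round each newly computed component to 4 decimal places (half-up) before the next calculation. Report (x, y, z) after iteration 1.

Iteration 1:
  x: GS value = (1 - (4)·0.0000 - (-3)·0.0000) / (-10) = -0.1000;  x ← (1−ω)·0.0000 + ω·-0.1000 = -0.1400
  y: GS value = (-2 - (1)·-0.1400 - (-3)·0.0000) / (-5) = 0.3720;  y ← (1−ω)·0.0000 + ω·0.3720 = 0.5208
  z: GS value = (-5 - (3)·-0.1400 - (2)·0.5208) / (7) = -0.8031;  z ← (1−ω)·0.0000 + ω·-0.8031 = -1.1243

(-0.1400, 0.5208, -1.1243)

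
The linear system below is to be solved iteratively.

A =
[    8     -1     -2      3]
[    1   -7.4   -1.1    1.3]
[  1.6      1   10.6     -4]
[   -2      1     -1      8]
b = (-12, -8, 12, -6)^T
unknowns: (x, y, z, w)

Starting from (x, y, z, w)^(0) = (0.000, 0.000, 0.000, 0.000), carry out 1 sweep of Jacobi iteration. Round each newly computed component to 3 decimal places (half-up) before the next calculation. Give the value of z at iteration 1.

Iteration 1:
  x = (-12 - (-1)·0.000 - (-2)·0.000 - (3)·0.000) / (8) = -1.500
  y = (-8 - (1)·0.000 - (-1.1)·0.000 - (1.3)·0.000) / (-7.4) = 1.081
  z = (12 - (1.6)·0.000 - (1)·0.000 - (-4)·0.000) / (10.6) = 1.132
  w = (-6 - (-2)·0.000 - (1)·0.000 - (-1)·0.000) / (8) = -0.750

1.132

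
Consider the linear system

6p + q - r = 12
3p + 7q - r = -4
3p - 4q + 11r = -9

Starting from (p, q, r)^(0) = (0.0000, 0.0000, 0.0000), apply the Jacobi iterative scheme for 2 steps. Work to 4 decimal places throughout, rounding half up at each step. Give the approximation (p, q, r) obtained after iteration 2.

Iteration 1:
  p = (12 - (1)·0.0000 - (-1)·0.0000) / (6) = 2.0000
  q = (-4 - (3)·0.0000 - (-1)·0.0000) / (7) = -0.5714
  r = (-9 - (3)·0.0000 - (-4)·0.0000) / (11) = -0.8182
Iteration 2:
  p = (12 - (1)·-0.5714 - (-1)·-0.8182) / (6) = 1.9589
  q = (-4 - (3)·2.0000 - (-1)·-0.8182) / (7) = -1.5455
  r = (-9 - (3)·2.0000 - (-4)·-0.5714) / (11) = -1.5714

(1.9589, -1.5455, -1.5714)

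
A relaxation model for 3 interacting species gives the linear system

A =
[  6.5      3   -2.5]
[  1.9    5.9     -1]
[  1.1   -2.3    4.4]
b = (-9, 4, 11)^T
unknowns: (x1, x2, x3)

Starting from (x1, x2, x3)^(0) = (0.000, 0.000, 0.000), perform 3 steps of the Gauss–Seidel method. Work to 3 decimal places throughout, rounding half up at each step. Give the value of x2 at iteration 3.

Iteration 1:
  x1 = (-9 - (3)·0.000 - (-2.5)·0.000) / (6.5) = -1.385
  x2 = (4 - (1.9)·-1.385 - (-1)·0.000) / (5.9) = 1.124
  x3 = (11 - (1.1)·-1.385 - (-2.3)·1.124) / (4.4) = 3.434
Iteration 2:
  x1 = (-9 - (3)·1.124 - (-2.5)·3.434) / (6.5) = -0.583
  x2 = (4 - (1.9)·-0.583 - (-1)·3.434) / (5.9) = 1.448
  x3 = (11 - (1.1)·-0.583 - (-2.3)·1.448) / (4.4) = 3.403
Iteration 3:
  x1 = (-9 - (3)·1.448 - (-2.5)·3.403) / (6.5) = -0.744
  x2 = (4 - (1.9)·-0.744 - (-1)·3.403) / (5.9) = 1.494
  x3 = (11 - (1.1)·-0.744 - (-2.3)·1.494) / (4.4) = 3.467

1.494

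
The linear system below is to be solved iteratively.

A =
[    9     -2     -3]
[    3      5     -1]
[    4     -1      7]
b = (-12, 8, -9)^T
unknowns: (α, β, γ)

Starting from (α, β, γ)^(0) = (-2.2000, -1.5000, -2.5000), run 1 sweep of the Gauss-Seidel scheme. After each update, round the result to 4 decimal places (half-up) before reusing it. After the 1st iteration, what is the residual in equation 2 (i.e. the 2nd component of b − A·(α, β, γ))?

Iteration 1:
  α = (-12 - (-2)·-1.5000 - (-3)·-2.5000) / (9) = -2.5000
  β = (8 - (3)·-2.5000 - (-1)·-2.5000) / (5) = 2.6000
  γ = (-9 - (4)·-2.5000 - (-1)·2.6000) / (7) = 0.5143
Residual b − A·x = (17.2429, 3.0143, -0.0001)

3.0143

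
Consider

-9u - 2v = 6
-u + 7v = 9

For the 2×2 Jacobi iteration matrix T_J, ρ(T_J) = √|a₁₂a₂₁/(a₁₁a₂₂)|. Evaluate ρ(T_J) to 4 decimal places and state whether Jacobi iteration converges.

a₁₂a₂₁/(a₁₁a₂₂) = (-2)·(-1) / ((-9)·(7)) = -0.031746
ρ = √|-0.031746| = √0.031746 = 0.1782
ρ < 1, so Jacobi converges

0.1782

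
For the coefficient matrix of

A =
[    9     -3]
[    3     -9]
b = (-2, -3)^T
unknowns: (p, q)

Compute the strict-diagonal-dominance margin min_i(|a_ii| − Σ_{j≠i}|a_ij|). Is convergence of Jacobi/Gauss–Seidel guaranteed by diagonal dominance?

6

row 1: |9| − (3) = 6
row 2: |-9| − (3) = 6
minimum over rows = 6 → strictly diagonally dominant (convergence guaranteed)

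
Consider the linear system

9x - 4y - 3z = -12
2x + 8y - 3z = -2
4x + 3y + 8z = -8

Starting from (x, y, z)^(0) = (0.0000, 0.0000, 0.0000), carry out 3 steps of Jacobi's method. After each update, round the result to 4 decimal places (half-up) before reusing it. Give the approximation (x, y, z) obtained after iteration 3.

(-1.5428, 0.1046, -0.0017)

Iteration 1:
  x = (-12 - (-4)·0.0000 - (-3)·0.0000) / (9) = -1.3333
  y = (-2 - (2)·0.0000 - (-3)·0.0000) / (8) = -0.2500
  z = (-8 - (4)·0.0000 - (3)·0.0000) / (8) = -1.0000
Iteration 2:
  x = (-12 - (-4)·-0.2500 - (-3)·-1.0000) / (9) = -1.7778
  y = (-2 - (2)·-1.3333 - (-3)·-1.0000) / (8) = -0.2917
  z = (-8 - (4)·-1.3333 - (3)·-0.2500) / (8) = -0.2396
Iteration 3:
  x = (-12 - (-4)·-0.2917 - (-3)·-0.2396) / (9) = -1.5428
  y = (-2 - (2)·-1.7778 - (-3)·-0.2396) / (8) = 0.1046
  z = (-8 - (4)·-1.7778 - (3)·-0.2917) / (8) = -0.0017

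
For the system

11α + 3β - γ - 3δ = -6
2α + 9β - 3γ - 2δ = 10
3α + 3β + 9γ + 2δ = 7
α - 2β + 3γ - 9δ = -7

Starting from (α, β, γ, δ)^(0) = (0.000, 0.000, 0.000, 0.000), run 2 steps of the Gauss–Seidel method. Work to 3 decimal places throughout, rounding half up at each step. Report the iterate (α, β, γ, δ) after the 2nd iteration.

(-0.661, 1.580, 0.332, 0.464)

Iteration 1:
  α = (-6 - (3)·0.000 - (-1)·0.000 - (-3)·0.000) / (11) = -0.545
  β = (10 - (2)·-0.545 - (-3)·0.000 - (-2)·0.000) / (9) = 1.232
  γ = (7 - (3)·-0.545 - (3)·1.232 - (2)·0.000) / (9) = 0.549
  δ = (-7 - (1)·-0.545 - (-2)·1.232 - (3)·0.549) / (-9) = 0.626
Iteration 2:
  α = (-6 - (3)·1.232 - (-1)·0.549 - (-3)·0.626) / (11) = -0.661
  β = (10 - (2)·-0.661 - (-3)·0.549 - (-2)·0.626) / (9) = 1.580
  γ = (7 - (3)·-0.661 - (3)·1.580 - (2)·0.626) / (9) = 0.332
  δ = (-7 - (1)·-0.661 - (-2)·1.580 - (3)·0.332) / (-9) = 0.464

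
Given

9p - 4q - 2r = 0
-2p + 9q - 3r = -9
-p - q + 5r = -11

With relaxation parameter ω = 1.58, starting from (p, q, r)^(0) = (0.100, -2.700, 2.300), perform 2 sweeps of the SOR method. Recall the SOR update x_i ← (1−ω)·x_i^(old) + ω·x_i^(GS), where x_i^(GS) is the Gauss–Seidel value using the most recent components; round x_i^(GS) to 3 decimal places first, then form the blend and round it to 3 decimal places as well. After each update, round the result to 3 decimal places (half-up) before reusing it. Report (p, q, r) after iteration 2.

(-0.504, -4.809, -2.301)

Iteration 1:
  p: GS value = (0 - (-4)·-2.700 - (-2)·2.300) / (9) = -0.689;  p ← (1−ω)·0.100 + ω·-0.689 = -1.147
  q: GS value = (-9 - (-2)·-1.147 - (-3)·2.300) / (9) = -0.488;  q ← (1−ω)·-2.700 + ω·-0.488 = 0.795
  r: GS value = (-11 - (-1)·-1.147 - (-1)·0.795) / (5) = -2.270;  r ← (1−ω)·2.300 + ω·-2.270 = -4.921
Iteration 2:
  p: GS value = (0 - (-4)·0.795 - (-2)·-4.921) / (9) = -0.740;  p ← (1−ω)·-1.147 + ω·-0.740 = -0.504
  q: GS value = (-9 - (-2)·-0.504 - (-3)·-4.921) / (9) = -2.752;  q ← (1−ω)·0.795 + ω·-2.752 = -4.809
  r: GS value = (-11 - (-1)·-0.504 - (-1)·-4.809) / (5) = -3.263;  r ← (1−ω)·-4.921 + ω·-3.263 = -2.301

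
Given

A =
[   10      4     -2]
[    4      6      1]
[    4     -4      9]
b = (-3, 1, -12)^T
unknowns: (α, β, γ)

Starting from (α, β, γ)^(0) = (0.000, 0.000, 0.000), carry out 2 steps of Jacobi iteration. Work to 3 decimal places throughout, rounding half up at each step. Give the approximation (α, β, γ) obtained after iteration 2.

Iteration 1:
  α = (-3 - (4)·0.000 - (-2)·0.000) / (10) = -0.300
  β = (1 - (4)·0.000 - (1)·0.000) / (6) = 0.167
  γ = (-12 - (4)·0.000 - (-4)·0.000) / (9) = -1.333
Iteration 2:
  α = (-3 - (4)·0.167 - (-2)·-1.333) / (10) = -0.633
  β = (1 - (4)·-0.300 - (1)·-1.333) / (6) = 0.589
  γ = (-12 - (4)·-0.300 - (-4)·0.167) / (9) = -1.126

(-0.633, 0.589, -1.126)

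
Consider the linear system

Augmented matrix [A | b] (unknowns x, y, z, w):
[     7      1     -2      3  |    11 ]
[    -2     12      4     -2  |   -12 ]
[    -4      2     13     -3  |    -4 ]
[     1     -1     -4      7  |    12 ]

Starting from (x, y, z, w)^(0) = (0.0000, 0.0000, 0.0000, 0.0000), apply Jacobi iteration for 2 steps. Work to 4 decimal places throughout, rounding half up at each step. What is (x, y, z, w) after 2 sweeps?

Iteration 1:
  x = (11 - (1)·0.0000 - (-2)·0.0000 - (3)·0.0000) / (7) = 1.5714
  y = (-12 - (-2)·0.0000 - (4)·0.0000 - (-2)·0.0000) / (12) = -1.0000
  z = (-4 - (-4)·0.0000 - (2)·0.0000 - (-3)·0.0000) / (13) = -0.3077
  w = (12 - (1)·0.0000 - (-1)·0.0000 - (-4)·0.0000) / (7) = 1.7143
Iteration 2:
  x = (11 - (1)·-1.0000 - (-2)·-0.3077 - (3)·1.7143) / (7) = 0.8917
  y = (-12 - (-2)·1.5714 - (4)·-0.3077 - (-2)·1.7143) / (12) = -0.3498
  z = (-4 - (-4)·1.5714 - (2)·-1.0000 - (-3)·1.7143) / (13) = 0.7253
  w = (12 - (1)·1.5714 - (-1)·-1.0000 - (-4)·-0.3077) / (7) = 1.1711

(0.8917, -0.3498, 0.7253, 1.1711)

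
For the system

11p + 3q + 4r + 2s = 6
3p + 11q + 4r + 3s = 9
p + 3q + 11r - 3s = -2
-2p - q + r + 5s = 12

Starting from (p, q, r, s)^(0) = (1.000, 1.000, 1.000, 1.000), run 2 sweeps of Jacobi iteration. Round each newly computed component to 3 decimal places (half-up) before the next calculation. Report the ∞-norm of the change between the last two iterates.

0.904

Iteration 1:
  p = (6 - (3)·1.000 - (4)·1.000 - (2)·1.000) / (11) = -0.273
  q = (9 - (3)·1.000 - (4)·1.000 - (3)·1.000) / (11) = -0.091
  r = (-2 - (1)·1.000 - (3)·1.000 - (-3)·1.000) / (11) = -0.273
  s = (12 - (-2)·1.000 - (-1)·1.000 - (1)·1.000) / (5) = 2.800
Iteration 2:
  p = (6 - (3)·-0.091 - (4)·-0.273 - (2)·2.800) / (11) = 0.160
  q = (9 - (3)·-0.273 - (4)·-0.273 - (3)·2.800) / (11) = 0.228
  r = (-2 - (1)·-0.273 - (3)·-0.091 - (-3)·2.800) / (11) = 0.631
  s = (12 - (-2)·-0.273 - (-1)·-0.091 - (1)·-0.273) / (5) = 2.327
Change: (0.433, 0.319, 0.904, -0.473) → max |·| = 0.904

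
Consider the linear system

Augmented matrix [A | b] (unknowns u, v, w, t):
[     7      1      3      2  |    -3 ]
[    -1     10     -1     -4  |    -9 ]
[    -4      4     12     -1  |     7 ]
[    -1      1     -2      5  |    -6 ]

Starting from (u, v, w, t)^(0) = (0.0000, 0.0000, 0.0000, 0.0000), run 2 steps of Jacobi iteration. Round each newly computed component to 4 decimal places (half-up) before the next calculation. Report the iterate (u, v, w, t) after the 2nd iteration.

Iteration 1:
  u = (-3 - (1)·0.0000 - (3)·0.0000 - (2)·0.0000) / (7) = -0.4286
  v = (-9 - (-1)·0.0000 - (-1)·0.0000 - (-4)·0.0000) / (10) = -0.9000
  w = (7 - (-4)·0.0000 - (4)·0.0000 - (-1)·0.0000) / (12) = 0.5833
  t = (-6 - (-1)·0.0000 - (1)·0.0000 - (-2)·0.0000) / (5) = -1.2000
Iteration 2:
  u = (-3 - (1)·-0.9000 - (3)·0.5833 - (2)·-1.2000) / (7) = -0.2071
  v = (-9 - (-1)·-0.4286 - (-1)·0.5833 - (-4)·-1.2000) / (10) = -1.3645
  w = (7 - (-4)·-0.4286 - (4)·-0.9000 - (-1)·-1.2000) / (12) = 0.6405
  t = (-6 - (-1)·-0.4286 - (1)·-0.9000 - (-2)·0.5833) / (5) = -0.8724

(-0.2071, -1.3645, 0.6405, -0.8724)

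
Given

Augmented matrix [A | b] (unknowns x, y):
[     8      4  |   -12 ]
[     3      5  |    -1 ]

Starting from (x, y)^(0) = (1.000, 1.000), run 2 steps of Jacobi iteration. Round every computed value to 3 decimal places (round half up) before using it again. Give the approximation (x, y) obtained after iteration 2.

Iteration 1:
  x = (-12 - (4)·1.000) / (8) = -2.000
  y = (-1 - (3)·1.000) / (5) = -0.800
Iteration 2:
  x = (-12 - (4)·-0.800) / (8) = -1.100
  y = (-1 - (3)·-2.000) / (5) = 1.000

(-1.100, 1.000)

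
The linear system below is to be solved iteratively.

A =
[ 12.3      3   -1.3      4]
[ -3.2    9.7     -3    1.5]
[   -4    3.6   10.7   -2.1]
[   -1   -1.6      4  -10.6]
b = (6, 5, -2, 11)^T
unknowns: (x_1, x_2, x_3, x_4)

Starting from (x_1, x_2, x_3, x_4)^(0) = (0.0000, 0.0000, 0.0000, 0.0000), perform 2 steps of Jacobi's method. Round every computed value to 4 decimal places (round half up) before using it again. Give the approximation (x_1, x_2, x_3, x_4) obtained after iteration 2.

(0.6798, 0.7791, -0.3817, -1.2321)

Iteration 1:
  x_1 = (6 - (3)·0.0000 - (-1.3)·0.0000 - (4)·0.0000) / (12.3) = 0.4878
  x_2 = (5 - (-3.2)·0.0000 - (-3)·0.0000 - (1.5)·0.0000) / (9.7) = 0.5155
  x_3 = (-2 - (-4)·0.0000 - (3.6)·0.0000 - (-2.1)·0.0000) / (10.7) = -0.1869
  x_4 = (11 - (-1)·0.0000 - (-1.6)·0.0000 - (4)·0.0000) / (-10.6) = -1.0377
Iteration 2:
  x_1 = (6 - (3)·0.5155 - (-1.3)·-0.1869 - (4)·-1.0377) / (12.3) = 0.6798
  x_2 = (5 - (-3.2)·0.4878 - (-3)·-0.1869 - (1.5)·-1.0377) / (9.7) = 0.7791
  x_3 = (-2 - (-4)·0.4878 - (3.6)·0.5155 - (-2.1)·-1.0377) / (10.7) = -0.3817
  x_4 = (11 - (-1)·0.4878 - (-1.6)·0.5155 - (4)·-0.1869) / (-10.6) = -1.2321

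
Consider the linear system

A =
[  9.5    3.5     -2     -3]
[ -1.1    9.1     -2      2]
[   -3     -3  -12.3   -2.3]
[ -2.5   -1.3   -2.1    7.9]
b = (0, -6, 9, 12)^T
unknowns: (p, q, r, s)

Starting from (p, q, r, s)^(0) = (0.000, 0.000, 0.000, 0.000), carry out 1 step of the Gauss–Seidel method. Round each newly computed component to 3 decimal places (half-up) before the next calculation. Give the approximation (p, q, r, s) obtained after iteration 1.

Iteration 1:
  p = (0 - (3.5)·0.000 - (-2)·0.000 - (-3)·0.000) / (9.5) = 0.000
  q = (-6 - (-1.1)·0.000 - (-2)·0.000 - (2)·0.000) / (9.1) = -0.659
  r = (9 - (-3)·0.000 - (-3)·-0.659 - (-2.3)·0.000) / (-12.3) = -0.571
  s = (12 - (-2.5)·0.000 - (-1.3)·-0.659 - (-2.1)·-0.571) / (7.9) = 1.259

(0.000, -0.659, -0.571, 1.259)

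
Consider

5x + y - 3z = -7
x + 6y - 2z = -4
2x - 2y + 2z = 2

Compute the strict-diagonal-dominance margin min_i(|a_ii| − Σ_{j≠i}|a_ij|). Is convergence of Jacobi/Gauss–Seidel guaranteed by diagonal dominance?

row 1: |5| − (1+3) = 1
row 2: |6| − (1+2) = 3
row 3: |2| − (2+2) = -2
minimum over rows = -2 → not strictly diagonally dominant

-2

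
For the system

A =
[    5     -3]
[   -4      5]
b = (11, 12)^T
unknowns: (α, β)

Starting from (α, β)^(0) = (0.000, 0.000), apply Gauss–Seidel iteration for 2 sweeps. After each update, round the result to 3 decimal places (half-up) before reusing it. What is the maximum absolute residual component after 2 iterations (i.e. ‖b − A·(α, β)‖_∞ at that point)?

5.991

Iteration 1:
  α = (11 - (-3)·0.000) / (5) = 2.200
  β = (12 - (-4)·2.200) / (5) = 4.160
Iteration 2:
  α = (11 - (-3)·4.160) / (5) = 4.696
  β = (12 - (-4)·4.696) / (5) = 6.157
Residual b − A·x = (5.991, -0.001); ∞-norm = 5.991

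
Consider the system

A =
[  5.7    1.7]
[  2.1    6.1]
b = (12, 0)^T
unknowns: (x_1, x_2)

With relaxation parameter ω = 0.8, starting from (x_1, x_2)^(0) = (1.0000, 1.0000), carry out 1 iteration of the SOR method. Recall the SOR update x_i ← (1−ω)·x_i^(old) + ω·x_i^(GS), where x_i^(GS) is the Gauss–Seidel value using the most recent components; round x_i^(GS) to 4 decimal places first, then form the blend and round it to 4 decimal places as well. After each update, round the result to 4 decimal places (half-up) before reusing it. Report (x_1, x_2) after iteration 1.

(1.6456, -0.2532)

Iteration 1:
  x_1: GS value = (12 - (1.7)·1.0000) / (5.7) = 1.8070;  x_1 ← (1−ω)·1.0000 + ω·1.8070 = 1.6456
  x_2: GS value = (0 - (2.1)·1.6456) / (6.1) = -0.5665;  x_2 ← (1−ω)·1.0000 + ω·-0.5665 = -0.2532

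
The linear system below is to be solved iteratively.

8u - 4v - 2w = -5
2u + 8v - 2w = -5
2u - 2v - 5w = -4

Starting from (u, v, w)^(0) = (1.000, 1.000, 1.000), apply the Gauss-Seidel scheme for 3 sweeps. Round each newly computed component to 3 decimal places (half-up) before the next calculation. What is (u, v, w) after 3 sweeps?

Iteration 1:
  u = (-5 - (-4)·1.000 - (-2)·1.000) / (8) = 0.125
  v = (-5 - (2)·0.125 - (-2)·1.000) / (8) = -0.406
  w = (-4 - (2)·0.125 - (-2)·-0.406) / (-5) = 1.012
Iteration 2:
  u = (-5 - (-4)·-0.406 - (-2)·1.012) / (8) = -0.575
  v = (-5 - (2)·-0.575 - (-2)·1.012) / (8) = -0.228
  w = (-4 - (2)·-0.575 - (-2)·-0.228) / (-5) = 0.661
Iteration 3:
  u = (-5 - (-4)·-0.228 - (-2)·0.661) / (8) = -0.574
  v = (-5 - (2)·-0.574 - (-2)·0.661) / (8) = -0.316
  w = (-4 - (2)·-0.574 - (-2)·-0.316) / (-5) = 0.697

(-0.574, -0.316, 0.697)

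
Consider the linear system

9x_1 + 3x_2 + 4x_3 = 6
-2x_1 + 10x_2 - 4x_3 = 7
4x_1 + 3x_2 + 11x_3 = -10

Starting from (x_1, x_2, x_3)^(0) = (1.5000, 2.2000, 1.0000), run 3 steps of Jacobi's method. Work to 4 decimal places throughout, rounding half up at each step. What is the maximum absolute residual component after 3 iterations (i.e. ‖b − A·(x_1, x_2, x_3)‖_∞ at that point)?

2.5910

Iteration 1:
  x_1 = (6 - (3)·2.2000 - (4)·1.0000) / (9) = -0.5111
  x_2 = (7 - (-2)·1.5000 - (-4)·1.0000) / (10) = 1.4000
  x_3 = (-10 - (4)·1.5000 - (3)·2.2000) / (11) = -2.0545
Iteration 2:
  x_1 = (6 - (3)·1.4000 - (4)·-2.0545) / (9) = 1.1131
  x_2 = (7 - (-2)·-0.5111 - (-4)·-2.0545) / (10) = -0.2240
  x_3 = (-10 - (4)·-0.5111 - (3)·1.4000) / (11) = -1.1051
Iteration 3:
  x_1 = (6 - (3)·-0.2240 - (4)·-1.1051) / (9) = 1.2325
  x_2 = (7 - (-2)·1.1131 - (-4)·-1.1051) / (10) = 0.4806
  x_3 = (-10 - (4)·1.1131 - (3)·-0.2240) / (11) = -1.2528
Residual b − A·x = (-1.5231, -0.3522, -2.5910); ∞-norm = 2.5910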